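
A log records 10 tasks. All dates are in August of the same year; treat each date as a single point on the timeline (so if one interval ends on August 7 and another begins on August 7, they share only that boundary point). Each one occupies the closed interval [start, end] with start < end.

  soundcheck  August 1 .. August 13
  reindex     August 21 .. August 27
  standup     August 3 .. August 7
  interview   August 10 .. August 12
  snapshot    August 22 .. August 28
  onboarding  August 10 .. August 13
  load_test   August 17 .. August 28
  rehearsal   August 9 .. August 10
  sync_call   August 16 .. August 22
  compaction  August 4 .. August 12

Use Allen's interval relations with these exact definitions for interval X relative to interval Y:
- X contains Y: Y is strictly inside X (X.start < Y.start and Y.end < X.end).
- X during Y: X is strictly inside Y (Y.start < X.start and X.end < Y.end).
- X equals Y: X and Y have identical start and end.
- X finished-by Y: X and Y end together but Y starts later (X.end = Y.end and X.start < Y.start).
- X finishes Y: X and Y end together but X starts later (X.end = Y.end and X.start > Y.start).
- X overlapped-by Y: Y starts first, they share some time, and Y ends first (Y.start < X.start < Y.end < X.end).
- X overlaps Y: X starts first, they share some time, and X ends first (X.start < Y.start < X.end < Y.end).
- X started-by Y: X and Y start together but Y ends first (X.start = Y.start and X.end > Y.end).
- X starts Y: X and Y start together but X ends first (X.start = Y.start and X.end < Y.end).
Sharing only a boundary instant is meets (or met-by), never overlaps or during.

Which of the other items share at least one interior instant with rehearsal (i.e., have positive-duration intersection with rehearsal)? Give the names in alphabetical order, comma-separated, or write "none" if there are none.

compaction, soundcheck

Target rehearsal = [August 9, August 10].
compaction [August 4, August 12] → contains → yes.
interview [August 10, August 12] → met-by → no.
load_test [August 17, August 28] → after → no.
onboarding [August 10, August 13] → met-by → no.
reindex [August 21, August 27] → after → no.
snapshot [August 22, August 28] → after → no.
soundcheck [August 1, August 13] → contains → yes.
standup [August 3, August 7] → before → no.
sync_call [August 16, August 22] → after → no.
Result: compaction, soundcheck.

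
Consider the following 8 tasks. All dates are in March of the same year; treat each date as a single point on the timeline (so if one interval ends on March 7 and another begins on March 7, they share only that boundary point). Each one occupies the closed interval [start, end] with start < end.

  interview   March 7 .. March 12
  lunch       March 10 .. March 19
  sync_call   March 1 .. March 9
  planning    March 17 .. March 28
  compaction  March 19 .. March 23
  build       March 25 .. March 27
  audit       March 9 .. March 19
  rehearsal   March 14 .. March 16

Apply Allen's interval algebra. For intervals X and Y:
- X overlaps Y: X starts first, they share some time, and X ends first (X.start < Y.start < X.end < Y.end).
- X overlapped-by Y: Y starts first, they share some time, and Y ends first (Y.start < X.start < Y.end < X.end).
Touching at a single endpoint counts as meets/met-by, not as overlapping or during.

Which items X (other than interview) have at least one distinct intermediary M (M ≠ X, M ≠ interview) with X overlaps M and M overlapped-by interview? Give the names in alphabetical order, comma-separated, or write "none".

Target interview = [March 7, March 12].
Intermediaries M with M overlapped-by interview: audit, lunch.
Via audit — items with X overlaps audit: none.
Via lunch — items with X overlaps lunch: none.
Union: none.

none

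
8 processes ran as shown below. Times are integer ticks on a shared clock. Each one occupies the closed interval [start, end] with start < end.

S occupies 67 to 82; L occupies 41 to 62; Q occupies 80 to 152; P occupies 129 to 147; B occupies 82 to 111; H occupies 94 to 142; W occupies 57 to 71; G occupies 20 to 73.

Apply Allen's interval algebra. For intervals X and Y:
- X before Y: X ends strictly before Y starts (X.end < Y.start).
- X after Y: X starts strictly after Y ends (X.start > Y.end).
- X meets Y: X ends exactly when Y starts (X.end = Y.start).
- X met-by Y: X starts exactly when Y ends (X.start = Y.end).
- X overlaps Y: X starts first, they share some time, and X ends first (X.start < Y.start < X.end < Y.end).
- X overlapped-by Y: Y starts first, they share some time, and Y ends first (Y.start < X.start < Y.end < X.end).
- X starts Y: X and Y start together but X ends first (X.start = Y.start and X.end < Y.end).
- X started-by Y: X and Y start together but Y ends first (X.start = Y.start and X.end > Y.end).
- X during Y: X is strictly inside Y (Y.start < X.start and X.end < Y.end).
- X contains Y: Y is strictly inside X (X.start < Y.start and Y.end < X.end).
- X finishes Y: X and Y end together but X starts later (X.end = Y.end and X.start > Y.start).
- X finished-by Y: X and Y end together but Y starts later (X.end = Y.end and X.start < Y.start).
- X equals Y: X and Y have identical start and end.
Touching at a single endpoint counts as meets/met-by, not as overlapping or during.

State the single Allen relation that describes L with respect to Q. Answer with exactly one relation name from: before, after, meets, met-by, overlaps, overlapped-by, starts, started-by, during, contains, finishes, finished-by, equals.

before

L = [41, 62]; Q = [80, 152].
Compare endpoints: L.start < Q.start, L.start < Q.end, L.end < Q.start, L.end < Q.end.
That pattern is 'before'.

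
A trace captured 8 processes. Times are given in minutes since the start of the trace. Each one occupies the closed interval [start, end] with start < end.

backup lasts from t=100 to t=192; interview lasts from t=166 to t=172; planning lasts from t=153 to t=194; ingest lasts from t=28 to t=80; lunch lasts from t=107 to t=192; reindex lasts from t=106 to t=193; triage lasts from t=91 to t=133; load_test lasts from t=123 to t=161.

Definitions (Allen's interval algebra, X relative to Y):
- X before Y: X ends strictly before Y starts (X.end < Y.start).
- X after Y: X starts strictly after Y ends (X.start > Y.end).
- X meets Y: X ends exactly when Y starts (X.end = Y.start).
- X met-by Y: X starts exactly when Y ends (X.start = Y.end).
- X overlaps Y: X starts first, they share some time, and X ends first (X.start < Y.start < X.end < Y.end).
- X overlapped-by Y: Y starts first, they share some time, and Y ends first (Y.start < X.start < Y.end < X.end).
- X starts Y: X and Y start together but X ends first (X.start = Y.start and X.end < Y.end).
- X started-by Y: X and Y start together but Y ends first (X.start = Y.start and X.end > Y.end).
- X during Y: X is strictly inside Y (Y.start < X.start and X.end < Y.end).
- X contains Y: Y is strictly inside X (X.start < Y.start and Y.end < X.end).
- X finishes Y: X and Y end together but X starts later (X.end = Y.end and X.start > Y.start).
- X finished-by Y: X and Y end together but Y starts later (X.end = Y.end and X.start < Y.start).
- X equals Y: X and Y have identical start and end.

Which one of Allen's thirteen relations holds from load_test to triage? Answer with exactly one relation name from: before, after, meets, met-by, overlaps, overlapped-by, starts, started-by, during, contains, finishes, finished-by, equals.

overlapped-by

load_test = [t=123, t=161]; triage = [t=91, t=133].
Compare endpoints: load_test.start > triage.start, load_test.start < triage.end, load_test.end > triage.start, load_test.end > triage.end.
That pattern is 'overlapped-by'.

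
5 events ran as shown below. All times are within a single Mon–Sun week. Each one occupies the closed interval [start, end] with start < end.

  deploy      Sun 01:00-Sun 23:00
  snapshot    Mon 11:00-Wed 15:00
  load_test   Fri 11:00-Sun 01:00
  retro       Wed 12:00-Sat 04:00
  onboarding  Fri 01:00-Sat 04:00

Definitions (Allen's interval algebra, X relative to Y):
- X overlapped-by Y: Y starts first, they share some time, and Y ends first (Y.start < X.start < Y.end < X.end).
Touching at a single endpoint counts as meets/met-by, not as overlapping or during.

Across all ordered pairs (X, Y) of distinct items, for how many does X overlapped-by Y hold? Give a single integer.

Checking all 20 ordered pairs for relation 'overlapped-by'; matching pairs in alphabetical order:
(load_test, onboarding): load_test overlapped-by onboarding ✓
(load_test, retro): load_test overlapped-by retro ✓
(retro, snapshot): retro overlapped-by snapshot ✓
Count: 3.

3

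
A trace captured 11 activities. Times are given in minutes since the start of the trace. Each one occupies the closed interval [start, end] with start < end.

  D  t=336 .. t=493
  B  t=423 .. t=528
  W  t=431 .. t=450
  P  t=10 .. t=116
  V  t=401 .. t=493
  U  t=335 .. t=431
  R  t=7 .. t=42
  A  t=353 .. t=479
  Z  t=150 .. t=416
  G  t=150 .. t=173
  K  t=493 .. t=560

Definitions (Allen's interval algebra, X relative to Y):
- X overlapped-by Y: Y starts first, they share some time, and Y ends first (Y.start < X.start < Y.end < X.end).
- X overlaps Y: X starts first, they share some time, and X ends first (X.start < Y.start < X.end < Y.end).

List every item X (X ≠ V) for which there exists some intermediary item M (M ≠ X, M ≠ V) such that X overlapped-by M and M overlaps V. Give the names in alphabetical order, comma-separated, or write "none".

A, B, D, U

Target V = [t=401, t=493].
Intermediaries M with M overlaps V: A, U, Z.
Via A — items with X overlapped-by A: B.
Via U — items with X overlapped-by U: A, B, D.
Via Z — items with X overlapped-by Z: A, D, U.
Union: A, B, D, U.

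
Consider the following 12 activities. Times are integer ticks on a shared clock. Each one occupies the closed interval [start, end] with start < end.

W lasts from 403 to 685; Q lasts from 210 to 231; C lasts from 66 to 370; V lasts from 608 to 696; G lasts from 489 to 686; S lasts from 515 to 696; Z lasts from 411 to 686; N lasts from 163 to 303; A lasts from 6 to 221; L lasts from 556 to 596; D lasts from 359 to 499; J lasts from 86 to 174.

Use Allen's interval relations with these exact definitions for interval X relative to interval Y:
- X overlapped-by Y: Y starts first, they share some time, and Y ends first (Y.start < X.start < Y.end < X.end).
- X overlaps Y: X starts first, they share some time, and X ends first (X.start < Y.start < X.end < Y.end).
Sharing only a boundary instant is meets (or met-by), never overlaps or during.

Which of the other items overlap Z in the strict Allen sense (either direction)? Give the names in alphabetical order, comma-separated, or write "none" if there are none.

D, S, V, W

Target Z = [411, 686].
A [6, 221] → before → no.
C [66, 370] → before → no.
D [359, 499] → overlaps → yes.
G [489, 686] → finishes → no.
J [86, 174] → before → no.
L [556, 596] → during → no.
N [163, 303] → before → no.
Q [210, 231] → before → no.
S [515, 696] → overlapped-by → yes.
V [608, 696] → overlapped-by → yes.
W [403, 685] → overlaps → yes.
Result: D, S, V, W.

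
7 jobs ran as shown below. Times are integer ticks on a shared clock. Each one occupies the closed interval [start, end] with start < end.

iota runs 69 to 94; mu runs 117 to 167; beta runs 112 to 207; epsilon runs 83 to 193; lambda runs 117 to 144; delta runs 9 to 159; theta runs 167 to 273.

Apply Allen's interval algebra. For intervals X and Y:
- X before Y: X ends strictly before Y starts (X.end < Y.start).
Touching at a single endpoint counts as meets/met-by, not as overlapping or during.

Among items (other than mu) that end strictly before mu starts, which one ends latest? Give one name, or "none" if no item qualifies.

Target mu = [117, 167].
beta [112, 207] → contains → excluded.
delta [9, 159] → overlaps → excluded.
epsilon [83, 193] → contains → excluded.
iota [69, 94] → before → candidate.
lambda [117, 144] → starts → excluded.
theta [167, 273] → met-by → excluded.
Among candidates, latest end is 94 → iota.

iota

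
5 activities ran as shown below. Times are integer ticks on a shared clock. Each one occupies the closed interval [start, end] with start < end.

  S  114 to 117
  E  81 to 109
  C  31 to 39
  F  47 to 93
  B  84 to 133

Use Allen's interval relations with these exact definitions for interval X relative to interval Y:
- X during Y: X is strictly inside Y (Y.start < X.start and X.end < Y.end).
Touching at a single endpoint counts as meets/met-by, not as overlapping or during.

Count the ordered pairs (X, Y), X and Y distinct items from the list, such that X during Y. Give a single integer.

1

Checking all 20 ordered pairs for relation 'during'; matching pairs in alphabetical order:
(S, B): S during B ✓
Count: 1.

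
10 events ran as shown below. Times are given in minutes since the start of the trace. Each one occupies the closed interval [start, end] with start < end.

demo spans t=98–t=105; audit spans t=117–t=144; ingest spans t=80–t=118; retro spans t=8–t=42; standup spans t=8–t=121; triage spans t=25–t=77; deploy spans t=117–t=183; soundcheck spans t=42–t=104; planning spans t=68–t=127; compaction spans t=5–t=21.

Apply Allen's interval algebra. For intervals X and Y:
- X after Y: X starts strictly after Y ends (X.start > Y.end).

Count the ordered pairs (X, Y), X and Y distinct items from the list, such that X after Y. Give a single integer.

Checking all 90 ordered pairs for relation 'after'; matching pairs in alphabetical order:
(audit, compaction): audit after compaction ✓
(audit, demo): audit after demo ✓
(audit, retro): audit after retro ✓
(audit, soundcheck): audit after soundcheck ✓
(audit, triage): audit after triage ✓
(demo, compaction): demo after compaction ✓
(demo, retro): demo after retro ✓
(demo, triage): demo after triage ✓
(deploy, compaction): deploy after compaction ✓
(deploy, demo): deploy after demo ✓
(deploy, retro): deploy after retro ✓
(deploy, soundcheck): deploy after soundcheck ✓
(deploy, triage): deploy after triage ✓
(ingest, compaction): ingest after compaction ✓
(ingest, retro): ingest after retro ✓
(ingest, triage): ingest after triage ✓
(planning, compaction): planning after compaction ✓
(planning, retro): planning after retro ✓
(soundcheck, compaction): soundcheck after compaction ✓
(triage, compaction): triage after compaction ✓
Count: 20.

20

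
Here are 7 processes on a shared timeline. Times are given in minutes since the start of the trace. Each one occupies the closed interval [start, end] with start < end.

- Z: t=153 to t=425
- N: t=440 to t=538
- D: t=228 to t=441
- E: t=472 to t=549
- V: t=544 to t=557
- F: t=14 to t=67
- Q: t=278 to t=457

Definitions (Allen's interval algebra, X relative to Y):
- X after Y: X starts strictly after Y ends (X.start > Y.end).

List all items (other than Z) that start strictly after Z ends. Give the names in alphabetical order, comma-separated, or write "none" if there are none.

E, N, V

Target Z = [t=153, t=425].
D [t=228, t=441] → overlapped-by → no.
E [t=472, t=549] → after → yes.
F [t=14, t=67] → before → no.
N [t=440, t=538] → after → yes.
Q [t=278, t=457] → overlapped-by → no.
V [t=544, t=557] → after → yes.
Result: E, N, V.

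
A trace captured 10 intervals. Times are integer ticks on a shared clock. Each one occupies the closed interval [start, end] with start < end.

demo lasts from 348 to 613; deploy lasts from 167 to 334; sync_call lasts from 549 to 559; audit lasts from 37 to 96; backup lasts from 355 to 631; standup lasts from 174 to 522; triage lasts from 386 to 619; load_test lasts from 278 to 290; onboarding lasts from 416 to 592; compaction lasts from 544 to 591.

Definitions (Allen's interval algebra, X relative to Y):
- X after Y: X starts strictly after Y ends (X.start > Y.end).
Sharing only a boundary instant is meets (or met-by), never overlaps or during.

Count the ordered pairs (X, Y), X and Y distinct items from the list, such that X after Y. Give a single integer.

23

Checking all 90 ordered pairs for relation 'after'; matching pairs in alphabetical order:
(backup, audit): backup after audit ✓
(backup, deploy): backup after deploy ✓
(backup, load_test): backup after load_test ✓
(compaction, audit): compaction after audit ✓
(compaction, deploy): compaction after deploy ✓
(compaction, load_test): compaction after load_test ✓
(compaction, standup): compaction after standup ✓
(demo, audit): demo after audit ✓
(demo, deploy): demo after deploy ✓
(demo, load_test): demo after load_test ✓
(deploy, audit): deploy after audit ✓
(load_test, audit): load_test after audit ✓
(onboarding, audit): onboarding after audit ✓
(onboarding, deploy): onboarding after deploy ✓
(onboarding, load_test): onboarding after load_test ✓
(standup, audit): standup after audit ✓
(sync_call, audit): sync_call after audit ✓
(sync_call, deploy): sync_call after deploy ✓
(sync_call, load_test): sync_call after load_test ✓
(sync_call, standup): sync_call after standup ✓
(triage, audit): triage after audit ✓
(triage, deploy): triage after deploy ✓
(triage, load_test): triage after load_test ✓
Count: 23.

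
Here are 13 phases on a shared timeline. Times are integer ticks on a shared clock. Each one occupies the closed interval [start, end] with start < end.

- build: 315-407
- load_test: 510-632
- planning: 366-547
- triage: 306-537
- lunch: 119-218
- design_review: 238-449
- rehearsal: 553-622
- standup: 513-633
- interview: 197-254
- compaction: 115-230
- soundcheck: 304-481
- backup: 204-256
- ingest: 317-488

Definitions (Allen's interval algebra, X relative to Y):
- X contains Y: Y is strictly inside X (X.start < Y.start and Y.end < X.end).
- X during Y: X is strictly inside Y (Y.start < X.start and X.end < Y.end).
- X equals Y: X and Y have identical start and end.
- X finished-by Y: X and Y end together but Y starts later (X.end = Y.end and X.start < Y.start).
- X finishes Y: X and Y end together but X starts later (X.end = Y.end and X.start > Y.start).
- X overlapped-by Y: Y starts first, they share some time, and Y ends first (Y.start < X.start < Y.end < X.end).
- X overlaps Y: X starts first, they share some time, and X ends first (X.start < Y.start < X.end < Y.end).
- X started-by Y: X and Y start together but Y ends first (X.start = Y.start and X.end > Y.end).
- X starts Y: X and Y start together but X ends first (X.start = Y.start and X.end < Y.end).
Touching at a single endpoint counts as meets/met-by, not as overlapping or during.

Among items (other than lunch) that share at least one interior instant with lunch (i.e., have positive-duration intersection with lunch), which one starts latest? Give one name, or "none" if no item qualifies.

backup

Target lunch = [119, 218].
backup [204, 256] → overlapped-by → candidate.
build [315, 407] → after → excluded.
compaction [115, 230] → contains → candidate.
design_review [238, 449] → after → excluded.
ingest [317, 488] → after → excluded.
interview [197, 254] → overlapped-by → candidate.
load_test [510, 632] → after → excluded.
planning [366, 547] → after → excluded.
rehearsal [553, 622] → after → excluded.
soundcheck [304, 481] → after → excluded.
standup [513, 633] → after → excluded.
triage [306, 537] → after → excluded.
Among candidates, latest start is 204 → backup.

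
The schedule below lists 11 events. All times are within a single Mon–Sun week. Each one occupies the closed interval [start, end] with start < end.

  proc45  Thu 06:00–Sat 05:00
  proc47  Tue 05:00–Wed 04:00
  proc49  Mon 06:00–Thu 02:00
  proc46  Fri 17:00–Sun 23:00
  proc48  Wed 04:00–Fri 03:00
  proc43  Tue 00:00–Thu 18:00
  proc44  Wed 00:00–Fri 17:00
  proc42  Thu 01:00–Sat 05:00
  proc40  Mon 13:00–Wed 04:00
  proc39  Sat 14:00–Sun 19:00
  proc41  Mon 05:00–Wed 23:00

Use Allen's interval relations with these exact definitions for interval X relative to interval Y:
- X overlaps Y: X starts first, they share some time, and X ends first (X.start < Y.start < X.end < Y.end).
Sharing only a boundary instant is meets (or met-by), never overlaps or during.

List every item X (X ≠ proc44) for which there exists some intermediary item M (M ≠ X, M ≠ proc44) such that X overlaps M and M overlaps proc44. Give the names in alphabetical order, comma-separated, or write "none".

Target proc44 = [Wed 00:00, Fri 17:00].
Intermediaries M with M overlaps proc44: proc40, proc41, proc43, proc47, proc49.
Via proc40 — items with X overlaps proc40: none.
Via proc41 — items with X overlaps proc41: none.
Via proc43 — items with X overlaps proc43: proc40, proc41, proc49.
Via proc47 — items with X overlaps proc47: none.
Via proc49 — items with X overlaps proc49: proc41.
Union: proc40, proc41, proc49.

proc40, proc41, proc49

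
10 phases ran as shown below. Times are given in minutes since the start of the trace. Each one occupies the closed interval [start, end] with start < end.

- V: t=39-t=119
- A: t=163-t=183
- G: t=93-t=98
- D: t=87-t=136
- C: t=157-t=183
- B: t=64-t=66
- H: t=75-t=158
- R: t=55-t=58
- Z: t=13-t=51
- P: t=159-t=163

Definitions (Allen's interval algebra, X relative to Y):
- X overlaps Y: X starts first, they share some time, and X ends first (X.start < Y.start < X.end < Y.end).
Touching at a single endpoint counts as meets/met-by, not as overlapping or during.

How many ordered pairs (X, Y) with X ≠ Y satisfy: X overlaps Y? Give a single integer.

Checking all 90 ordered pairs for relation 'overlaps'; matching pairs in alphabetical order:
(H, C): H overlaps C ✓
(V, D): V overlaps D ✓
(V, H): V overlaps H ✓
(Z, V): Z overlaps V ✓
Count: 4.

4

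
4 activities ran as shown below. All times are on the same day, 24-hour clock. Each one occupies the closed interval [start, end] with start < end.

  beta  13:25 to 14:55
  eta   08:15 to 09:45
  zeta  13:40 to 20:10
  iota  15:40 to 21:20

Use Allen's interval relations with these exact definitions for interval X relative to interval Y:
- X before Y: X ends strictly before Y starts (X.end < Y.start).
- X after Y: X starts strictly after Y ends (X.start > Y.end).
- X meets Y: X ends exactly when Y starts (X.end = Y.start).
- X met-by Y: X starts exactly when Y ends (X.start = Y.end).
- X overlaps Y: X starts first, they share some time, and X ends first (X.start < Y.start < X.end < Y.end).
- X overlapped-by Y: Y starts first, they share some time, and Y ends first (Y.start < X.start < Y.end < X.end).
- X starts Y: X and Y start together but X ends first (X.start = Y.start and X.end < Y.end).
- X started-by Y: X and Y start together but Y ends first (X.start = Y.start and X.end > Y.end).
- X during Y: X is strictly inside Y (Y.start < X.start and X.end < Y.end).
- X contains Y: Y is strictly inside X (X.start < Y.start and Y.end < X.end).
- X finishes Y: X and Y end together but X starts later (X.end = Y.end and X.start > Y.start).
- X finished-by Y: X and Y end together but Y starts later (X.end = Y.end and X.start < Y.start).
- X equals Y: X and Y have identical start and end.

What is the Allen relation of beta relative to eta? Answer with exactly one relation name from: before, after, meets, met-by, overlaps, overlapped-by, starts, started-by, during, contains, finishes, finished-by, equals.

after

beta = [13:25, 14:55]; eta = [08:15, 09:45].
Compare endpoints: beta.start > eta.start, beta.start > eta.end, beta.end > eta.start, beta.end > eta.end.
That pattern is 'after'.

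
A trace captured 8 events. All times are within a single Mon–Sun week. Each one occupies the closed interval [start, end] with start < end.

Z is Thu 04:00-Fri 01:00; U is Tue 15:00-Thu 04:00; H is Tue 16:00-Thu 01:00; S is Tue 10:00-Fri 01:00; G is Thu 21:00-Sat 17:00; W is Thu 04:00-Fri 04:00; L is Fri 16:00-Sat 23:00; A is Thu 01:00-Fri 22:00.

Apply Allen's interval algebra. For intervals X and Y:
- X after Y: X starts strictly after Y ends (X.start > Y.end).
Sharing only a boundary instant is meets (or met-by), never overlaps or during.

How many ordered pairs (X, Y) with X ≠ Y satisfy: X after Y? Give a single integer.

Checking all 56 ordered pairs for relation 'after'; matching pairs in alphabetical order:
(G, H): G after H ✓
(G, U): G after U ✓
(L, H): L after H ✓
(L, S): L after S ✓
(L, U): L after U ✓
(L, W): L after W ✓
(L, Z): L after Z ✓
(W, H): W after H ✓
(Z, H): Z after H ✓
Count: 9.

9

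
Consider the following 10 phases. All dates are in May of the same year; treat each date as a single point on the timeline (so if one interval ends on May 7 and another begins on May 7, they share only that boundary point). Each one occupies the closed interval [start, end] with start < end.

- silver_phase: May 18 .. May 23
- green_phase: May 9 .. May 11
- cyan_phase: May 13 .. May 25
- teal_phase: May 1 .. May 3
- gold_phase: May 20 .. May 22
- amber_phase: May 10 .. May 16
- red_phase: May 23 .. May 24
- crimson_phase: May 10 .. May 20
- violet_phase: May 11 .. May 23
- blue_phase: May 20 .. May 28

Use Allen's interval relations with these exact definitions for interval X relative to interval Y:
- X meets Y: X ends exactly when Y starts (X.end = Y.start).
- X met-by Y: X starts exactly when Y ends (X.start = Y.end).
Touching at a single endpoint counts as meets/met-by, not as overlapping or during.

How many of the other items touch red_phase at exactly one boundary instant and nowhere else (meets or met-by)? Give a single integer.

Target red_phase = [May 23, May 24].
amber_phase [May 10, May 16] → before → no.
blue_phase [May 20, May 28] → contains → no.
crimson_phase [May 10, May 20] → before → no.
cyan_phase [May 13, May 25] → contains → no.
gold_phase [May 20, May 22] → before → no.
green_phase [May 9, May 11] → before → no.
silver_phase [May 18, May 23] → meets → counts.
teal_phase [May 1, May 3] → before → no.
violet_phase [May 11, May 23] → meets → counts.
Total: 2.

2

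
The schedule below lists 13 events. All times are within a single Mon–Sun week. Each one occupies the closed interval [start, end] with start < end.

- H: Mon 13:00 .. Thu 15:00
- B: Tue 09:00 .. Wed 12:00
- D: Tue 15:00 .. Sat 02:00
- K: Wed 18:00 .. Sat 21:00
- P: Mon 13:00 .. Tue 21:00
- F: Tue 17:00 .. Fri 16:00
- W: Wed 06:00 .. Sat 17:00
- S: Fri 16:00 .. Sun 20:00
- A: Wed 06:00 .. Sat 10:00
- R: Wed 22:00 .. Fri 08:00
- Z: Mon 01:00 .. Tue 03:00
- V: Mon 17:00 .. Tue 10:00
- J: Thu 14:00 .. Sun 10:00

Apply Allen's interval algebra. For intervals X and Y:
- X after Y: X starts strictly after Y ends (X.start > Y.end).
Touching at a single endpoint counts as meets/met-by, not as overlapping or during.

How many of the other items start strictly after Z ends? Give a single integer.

Target Z = [Mon 01:00, Tue 03:00].
A [Wed 06:00, Sat 10:00] → after → counts.
B [Tue 09:00, Wed 12:00] → after → counts.
D [Tue 15:00, Sat 02:00] → after → counts.
F [Tue 17:00, Fri 16:00] → after → counts.
H [Mon 13:00, Thu 15:00] → overlapped-by → no.
J [Thu 14:00, Sun 10:00] → after → counts.
K [Wed 18:00, Sat 21:00] → after → counts.
P [Mon 13:00, Tue 21:00] → overlapped-by → no.
R [Wed 22:00, Fri 08:00] → after → counts.
S [Fri 16:00, Sun 20:00] → after → counts.
V [Mon 17:00, Tue 10:00] → overlapped-by → no.
W [Wed 06:00, Sat 17:00] → after → counts.
Total: 9.

9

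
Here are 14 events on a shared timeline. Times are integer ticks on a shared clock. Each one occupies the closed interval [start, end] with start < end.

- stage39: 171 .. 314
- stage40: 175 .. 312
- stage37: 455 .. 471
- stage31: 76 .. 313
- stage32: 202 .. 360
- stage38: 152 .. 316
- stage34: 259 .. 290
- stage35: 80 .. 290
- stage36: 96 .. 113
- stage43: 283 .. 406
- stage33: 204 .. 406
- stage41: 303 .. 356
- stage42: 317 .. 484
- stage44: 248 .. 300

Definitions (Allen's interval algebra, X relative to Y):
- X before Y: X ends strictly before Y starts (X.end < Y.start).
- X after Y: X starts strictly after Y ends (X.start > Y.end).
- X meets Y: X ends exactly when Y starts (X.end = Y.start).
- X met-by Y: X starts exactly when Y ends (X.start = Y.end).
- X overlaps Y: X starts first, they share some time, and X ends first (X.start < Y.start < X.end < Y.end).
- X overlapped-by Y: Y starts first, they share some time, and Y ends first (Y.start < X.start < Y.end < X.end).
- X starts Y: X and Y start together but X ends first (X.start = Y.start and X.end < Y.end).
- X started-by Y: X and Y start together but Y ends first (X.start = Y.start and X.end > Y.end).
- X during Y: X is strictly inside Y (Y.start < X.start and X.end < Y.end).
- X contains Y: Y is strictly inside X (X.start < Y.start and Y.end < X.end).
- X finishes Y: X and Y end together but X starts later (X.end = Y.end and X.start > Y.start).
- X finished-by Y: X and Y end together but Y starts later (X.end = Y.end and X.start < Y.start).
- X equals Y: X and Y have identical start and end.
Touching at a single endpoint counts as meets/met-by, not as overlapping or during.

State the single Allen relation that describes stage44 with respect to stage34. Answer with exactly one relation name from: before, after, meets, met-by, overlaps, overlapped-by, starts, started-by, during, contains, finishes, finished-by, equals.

contains

stage44 = [248, 300]; stage34 = [259, 290].
Compare endpoints: stage44.start < stage34.start, stage44.start < stage34.end, stage44.end > stage34.start, stage44.end > stage34.end.
That pattern is 'contains'.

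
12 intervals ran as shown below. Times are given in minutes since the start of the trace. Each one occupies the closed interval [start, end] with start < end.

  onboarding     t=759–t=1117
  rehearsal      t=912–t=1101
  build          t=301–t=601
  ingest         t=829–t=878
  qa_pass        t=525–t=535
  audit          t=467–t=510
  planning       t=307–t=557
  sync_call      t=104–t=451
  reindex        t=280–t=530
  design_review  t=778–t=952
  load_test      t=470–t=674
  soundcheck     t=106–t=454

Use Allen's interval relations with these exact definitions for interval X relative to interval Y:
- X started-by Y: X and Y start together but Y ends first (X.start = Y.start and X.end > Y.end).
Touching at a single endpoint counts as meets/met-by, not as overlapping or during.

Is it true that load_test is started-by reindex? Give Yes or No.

No

load_test = [t=470, t=674], reindex = [t=280, t=530].
Actual relation of load_test to reindex: overlapped-by.
Asked whether 'started-by' holds → No.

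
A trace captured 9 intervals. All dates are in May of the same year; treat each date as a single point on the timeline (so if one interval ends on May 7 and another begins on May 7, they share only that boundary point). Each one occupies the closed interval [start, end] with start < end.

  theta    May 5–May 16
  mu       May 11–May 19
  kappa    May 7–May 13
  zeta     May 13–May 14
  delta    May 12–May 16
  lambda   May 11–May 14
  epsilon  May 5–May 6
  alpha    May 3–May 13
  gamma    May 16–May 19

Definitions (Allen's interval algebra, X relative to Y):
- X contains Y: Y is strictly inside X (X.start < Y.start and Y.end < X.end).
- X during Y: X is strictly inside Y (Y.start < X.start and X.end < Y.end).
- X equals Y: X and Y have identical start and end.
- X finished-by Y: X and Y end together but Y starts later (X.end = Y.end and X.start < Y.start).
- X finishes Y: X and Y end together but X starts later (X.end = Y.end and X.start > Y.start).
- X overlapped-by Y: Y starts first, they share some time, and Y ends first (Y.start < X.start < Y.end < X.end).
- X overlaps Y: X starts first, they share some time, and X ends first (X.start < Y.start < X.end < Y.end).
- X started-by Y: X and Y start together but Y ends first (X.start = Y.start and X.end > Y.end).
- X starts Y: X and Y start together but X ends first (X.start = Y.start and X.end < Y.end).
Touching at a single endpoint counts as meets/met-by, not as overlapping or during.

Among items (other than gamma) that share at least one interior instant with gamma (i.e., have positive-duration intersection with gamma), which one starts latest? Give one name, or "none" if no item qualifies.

mu

Target gamma = [May 16, May 19].
alpha [May 3, May 13] → before → excluded.
delta [May 12, May 16] → meets → excluded.
epsilon [May 5, May 6] → before → excluded.
kappa [May 7, May 13] → before → excluded.
lambda [May 11, May 14] → before → excluded.
mu [May 11, May 19] → finished-by → candidate.
theta [May 5, May 16] → meets → excluded.
zeta [May 13, May 14] → before → excluded.
Among candidates, latest start is May 11 → mu.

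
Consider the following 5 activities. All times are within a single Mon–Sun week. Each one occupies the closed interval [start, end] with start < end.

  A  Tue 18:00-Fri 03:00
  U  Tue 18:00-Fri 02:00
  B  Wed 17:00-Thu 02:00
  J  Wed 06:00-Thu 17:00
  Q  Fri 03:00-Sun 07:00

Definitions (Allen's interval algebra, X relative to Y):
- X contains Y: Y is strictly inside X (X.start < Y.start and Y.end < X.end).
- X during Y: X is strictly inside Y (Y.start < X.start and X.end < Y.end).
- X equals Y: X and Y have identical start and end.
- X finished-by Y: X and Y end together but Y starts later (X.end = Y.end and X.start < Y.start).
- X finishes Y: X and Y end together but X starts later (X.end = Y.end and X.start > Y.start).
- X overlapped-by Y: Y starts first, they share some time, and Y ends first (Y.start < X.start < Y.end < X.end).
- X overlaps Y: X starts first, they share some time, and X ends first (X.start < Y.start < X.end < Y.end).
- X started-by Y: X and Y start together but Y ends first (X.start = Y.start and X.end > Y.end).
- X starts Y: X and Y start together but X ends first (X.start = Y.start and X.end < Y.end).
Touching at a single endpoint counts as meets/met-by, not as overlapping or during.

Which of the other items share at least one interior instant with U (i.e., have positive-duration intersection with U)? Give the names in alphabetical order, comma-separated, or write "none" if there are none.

Target U = [Tue 18:00, Fri 02:00].
A [Tue 18:00, Fri 03:00] → started-by → yes.
B [Wed 17:00, Thu 02:00] → during → yes.
J [Wed 06:00, Thu 17:00] → during → yes.
Q [Fri 03:00, Sun 07:00] → after → no.
Result: A, B, J.

A, B, J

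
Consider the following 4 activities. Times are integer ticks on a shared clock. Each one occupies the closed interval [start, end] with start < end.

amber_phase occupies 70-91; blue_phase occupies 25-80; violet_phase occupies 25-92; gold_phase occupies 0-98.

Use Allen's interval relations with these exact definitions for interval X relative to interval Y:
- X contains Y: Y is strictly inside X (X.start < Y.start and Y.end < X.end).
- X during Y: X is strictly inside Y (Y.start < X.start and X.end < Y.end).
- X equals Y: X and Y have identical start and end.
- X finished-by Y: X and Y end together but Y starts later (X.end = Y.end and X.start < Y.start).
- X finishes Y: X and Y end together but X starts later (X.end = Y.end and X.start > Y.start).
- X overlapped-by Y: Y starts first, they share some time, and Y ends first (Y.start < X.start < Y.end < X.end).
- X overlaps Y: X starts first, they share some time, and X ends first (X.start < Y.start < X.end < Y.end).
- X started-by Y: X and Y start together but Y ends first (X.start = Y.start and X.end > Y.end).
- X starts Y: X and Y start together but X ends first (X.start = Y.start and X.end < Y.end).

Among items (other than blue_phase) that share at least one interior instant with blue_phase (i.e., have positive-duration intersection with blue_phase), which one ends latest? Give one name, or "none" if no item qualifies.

gold_phase

Target blue_phase = [25, 80].
amber_phase [70, 91] → overlapped-by → candidate.
gold_phase [0, 98] → contains → candidate.
violet_phase [25, 92] → started-by → candidate.
Among candidates, latest end is 98 → gold_phase.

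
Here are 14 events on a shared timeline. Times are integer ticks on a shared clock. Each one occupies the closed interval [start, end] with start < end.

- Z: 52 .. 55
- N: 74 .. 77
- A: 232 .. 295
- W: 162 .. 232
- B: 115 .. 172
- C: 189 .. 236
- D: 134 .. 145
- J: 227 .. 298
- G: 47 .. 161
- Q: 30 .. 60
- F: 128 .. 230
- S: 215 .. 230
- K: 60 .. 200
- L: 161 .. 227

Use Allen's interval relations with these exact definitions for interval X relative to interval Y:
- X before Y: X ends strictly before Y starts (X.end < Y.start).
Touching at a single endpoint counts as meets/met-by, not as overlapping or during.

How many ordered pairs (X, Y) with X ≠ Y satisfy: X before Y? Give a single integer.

51

Checking all 182 ordered pairs for relation 'before'; matching pairs in alphabetical order:
(B, A): B before A ✓
(B, C): B before C ✓
(B, J): B before J ✓
(B, S): B before S ✓
(D, A): D before A ✓
(D, C): D before C ✓
(D, J): D before J ✓
(D, L): D before L ✓
(D, S): D before S ✓
(D, W): D before W ✓
(F, A): F before A ✓
(G, A): G before A ✓
(G, C): G before C ✓
(G, J): G before J ✓
(G, S): G before S ✓
(G, W): G before W ✓
(K, A): K before A ✓
(K, J): K before J ✓
(K, S): K before S ✓
(L, A): L before A ✓
(N, A): N before A ✓
(N, B): N before B ✓
(N, C): N before C ✓
(N, D): N before D ✓
... plus 27 further pairs not listed.
Count: 51.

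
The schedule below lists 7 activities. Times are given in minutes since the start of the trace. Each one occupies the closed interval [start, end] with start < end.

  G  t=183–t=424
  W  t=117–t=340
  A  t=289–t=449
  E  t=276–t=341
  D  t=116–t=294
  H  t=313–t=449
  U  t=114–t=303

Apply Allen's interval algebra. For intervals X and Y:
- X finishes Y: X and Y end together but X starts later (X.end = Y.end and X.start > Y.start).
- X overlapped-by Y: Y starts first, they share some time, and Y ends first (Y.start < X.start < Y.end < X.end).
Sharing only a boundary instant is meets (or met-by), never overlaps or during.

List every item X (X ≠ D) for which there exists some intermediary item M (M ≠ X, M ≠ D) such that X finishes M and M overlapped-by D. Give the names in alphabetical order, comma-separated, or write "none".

H

Target D = [t=116, t=294].
Intermediaries M with M overlapped-by D: A, E, G, W.
Via A — items with X finishes A: H.
Via E — items with X finishes E: none.
Via G — items with X finishes G: none.
Via W — items with X finishes W: none.
Union: H.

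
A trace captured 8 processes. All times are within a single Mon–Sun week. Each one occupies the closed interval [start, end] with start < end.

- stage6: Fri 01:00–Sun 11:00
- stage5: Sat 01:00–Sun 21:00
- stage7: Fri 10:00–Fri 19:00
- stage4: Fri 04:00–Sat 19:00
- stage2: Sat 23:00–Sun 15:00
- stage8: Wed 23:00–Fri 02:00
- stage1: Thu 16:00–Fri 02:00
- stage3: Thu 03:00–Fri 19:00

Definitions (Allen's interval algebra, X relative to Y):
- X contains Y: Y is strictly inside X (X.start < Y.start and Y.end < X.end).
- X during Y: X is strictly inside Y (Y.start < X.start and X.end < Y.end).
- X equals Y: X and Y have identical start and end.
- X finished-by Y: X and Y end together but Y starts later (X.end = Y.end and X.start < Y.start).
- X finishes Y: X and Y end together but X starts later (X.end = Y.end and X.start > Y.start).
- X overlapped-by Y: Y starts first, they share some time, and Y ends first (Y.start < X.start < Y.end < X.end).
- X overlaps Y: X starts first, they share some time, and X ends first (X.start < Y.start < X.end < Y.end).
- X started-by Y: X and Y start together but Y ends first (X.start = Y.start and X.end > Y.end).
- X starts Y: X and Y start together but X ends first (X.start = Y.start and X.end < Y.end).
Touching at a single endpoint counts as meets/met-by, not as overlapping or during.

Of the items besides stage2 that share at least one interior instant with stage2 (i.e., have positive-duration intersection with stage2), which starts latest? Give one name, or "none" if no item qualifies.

stage5

Target stage2 = [Sat 23:00, Sun 15:00].
stage1 [Thu 16:00, Fri 02:00] → before → excluded.
stage3 [Thu 03:00, Fri 19:00] → before → excluded.
stage4 [Fri 04:00, Sat 19:00] → before → excluded.
stage5 [Sat 01:00, Sun 21:00] → contains → candidate.
stage6 [Fri 01:00, Sun 11:00] → overlaps → candidate.
stage7 [Fri 10:00, Fri 19:00] → before → excluded.
stage8 [Wed 23:00, Fri 02:00] → before → excluded.
Among candidates, latest start is Sat 01:00 → stage5.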